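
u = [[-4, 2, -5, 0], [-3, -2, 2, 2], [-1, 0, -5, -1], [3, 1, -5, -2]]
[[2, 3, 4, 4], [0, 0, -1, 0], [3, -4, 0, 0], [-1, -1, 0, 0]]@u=[[-9, 2, -44, -6], [1, 0, 5, 1], [0, 14, -23, -8], [7, 0, 3, -2]]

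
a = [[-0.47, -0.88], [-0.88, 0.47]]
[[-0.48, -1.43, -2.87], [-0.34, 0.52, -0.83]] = a @ [[0.53, 0.21, 2.09], [0.26, 1.51, 2.14]]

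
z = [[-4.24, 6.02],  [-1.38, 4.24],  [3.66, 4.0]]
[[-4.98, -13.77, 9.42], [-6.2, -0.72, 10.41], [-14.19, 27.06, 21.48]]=z@[[-1.68, 5.59, 2.35], [-2.01, 1.65, 3.22]]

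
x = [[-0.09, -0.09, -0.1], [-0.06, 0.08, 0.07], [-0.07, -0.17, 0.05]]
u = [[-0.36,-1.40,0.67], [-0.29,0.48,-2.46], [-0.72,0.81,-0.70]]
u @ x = [[0.07,-0.19,-0.03], [0.17,0.48,-0.06], [0.07,0.25,0.09]]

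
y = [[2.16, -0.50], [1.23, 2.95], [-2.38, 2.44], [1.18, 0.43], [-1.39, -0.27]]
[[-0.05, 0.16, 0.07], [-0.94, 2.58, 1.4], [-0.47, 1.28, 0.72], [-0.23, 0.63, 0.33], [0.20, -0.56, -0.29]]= y@[[-0.09, 0.25, 0.13], [-0.28, 0.77, 0.42]]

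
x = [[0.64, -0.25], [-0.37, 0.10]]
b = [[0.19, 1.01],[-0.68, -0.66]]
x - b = [[0.45,-1.26], [0.31,0.76]]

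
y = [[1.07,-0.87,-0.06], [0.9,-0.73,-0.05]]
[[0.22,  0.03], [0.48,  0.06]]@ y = [[0.26, -0.21, -0.01], [0.57, -0.46, -0.03]]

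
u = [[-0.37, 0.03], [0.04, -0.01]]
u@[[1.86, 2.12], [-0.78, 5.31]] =[[-0.71, -0.63], [0.08, 0.03]]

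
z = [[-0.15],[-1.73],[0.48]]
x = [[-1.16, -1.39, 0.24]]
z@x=[[0.17, 0.21, -0.04], [2.01, 2.40, -0.42], [-0.56, -0.67, 0.12]]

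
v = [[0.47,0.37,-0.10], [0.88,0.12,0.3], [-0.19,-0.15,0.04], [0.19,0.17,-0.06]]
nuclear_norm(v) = 1.50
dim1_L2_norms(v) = [0.61, 0.94, 0.25, 0.26]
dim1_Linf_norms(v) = [0.47, 0.88, 0.19, 0.19]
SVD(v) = [[-0.49, 0.69, 0.23], [-0.83, -0.56, -0.03], [0.20, -0.28, -0.44], [-0.2, 0.35, -0.87]] @ diag([1.1023491073089233, 0.4002796780895253, 0.001620161647811626]) @ [[-0.94, -0.31, -0.16], [-0.12, 0.73, -0.68], [-0.33, 0.61, 0.72]]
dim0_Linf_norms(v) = [0.88, 0.37, 0.3]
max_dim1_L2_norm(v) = 0.94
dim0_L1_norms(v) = [1.73, 0.81, 0.5]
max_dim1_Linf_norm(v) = 0.88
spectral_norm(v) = 1.10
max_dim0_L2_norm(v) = 1.03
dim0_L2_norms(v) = [1.03, 0.45, 0.32]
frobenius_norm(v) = 1.17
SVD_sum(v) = [[0.5,  0.17,  0.09], [0.85,  0.28,  0.15], [-0.2,  -0.07,  -0.04], [0.21,  0.07,  0.04]] + [[-0.03, 0.20, -0.19], [0.03, -0.16, 0.15], [0.01, -0.08, 0.08], [-0.02, 0.1, -0.09]] + [[-0.00, 0.0, 0.0], [0.0, -0.00, -0.0], [0.0, -0.0, -0.0], [0.0, -0.00, -0.00]]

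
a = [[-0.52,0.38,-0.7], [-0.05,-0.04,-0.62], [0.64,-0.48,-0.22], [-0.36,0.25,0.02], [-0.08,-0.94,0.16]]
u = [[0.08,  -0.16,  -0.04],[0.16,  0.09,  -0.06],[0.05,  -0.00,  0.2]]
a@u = [[-0.02, 0.12, -0.14], [-0.04, 0.0, -0.12], [-0.04, -0.15, -0.04], [0.01, 0.08, 0.0], [-0.15, -0.07, 0.09]]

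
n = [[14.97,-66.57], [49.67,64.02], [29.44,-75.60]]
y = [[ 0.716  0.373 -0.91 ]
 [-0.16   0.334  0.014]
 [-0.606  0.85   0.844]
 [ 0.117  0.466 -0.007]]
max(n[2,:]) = 29.44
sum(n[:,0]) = 94.08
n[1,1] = 64.02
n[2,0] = 29.44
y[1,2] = 0.014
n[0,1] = -66.57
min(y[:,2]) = -0.91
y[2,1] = 0.85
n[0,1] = -66.57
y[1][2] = 0.014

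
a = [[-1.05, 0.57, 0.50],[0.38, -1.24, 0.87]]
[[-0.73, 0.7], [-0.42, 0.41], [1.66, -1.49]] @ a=[[1.03, -1.28, 0.24], [0.60, -0.75, 0.15], [-2.31, 2.79, -0.47]]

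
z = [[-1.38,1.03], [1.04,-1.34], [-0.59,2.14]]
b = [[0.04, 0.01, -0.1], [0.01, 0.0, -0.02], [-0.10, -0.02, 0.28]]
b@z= [[0.01, -0.19], [-0.0, -0.03], [-0.05, 0.52]]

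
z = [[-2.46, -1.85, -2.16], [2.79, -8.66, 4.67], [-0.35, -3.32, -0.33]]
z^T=[[-2.46,2.79,-0.35],  [-1.85,-8.66,-3.32],  [-2.16,4.67,-0.33]]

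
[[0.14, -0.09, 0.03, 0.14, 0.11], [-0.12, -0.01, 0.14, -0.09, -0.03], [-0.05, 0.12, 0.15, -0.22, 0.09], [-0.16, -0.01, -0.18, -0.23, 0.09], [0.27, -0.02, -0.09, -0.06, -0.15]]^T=[[0.14, -0.12, -0.05, -0.16, 0.27],  [-0.09, -0.01, 0.12, -0.01, -0.02],  [0.03, 0.14, 0.15, -0.18, -0.09],  [0.14, -0.09, -0.22, -0.23, -0.06],  [0.11, -0.03, 0.09, 0.09, -0.15]]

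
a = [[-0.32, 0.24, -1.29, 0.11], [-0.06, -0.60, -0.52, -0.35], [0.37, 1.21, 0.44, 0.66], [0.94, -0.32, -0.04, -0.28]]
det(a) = 0.007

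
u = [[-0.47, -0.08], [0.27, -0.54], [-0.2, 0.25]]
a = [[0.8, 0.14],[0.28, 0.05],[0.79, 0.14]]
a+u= [[0.33, 0.06], [0.55, -0.49], [0.59, 0.39]]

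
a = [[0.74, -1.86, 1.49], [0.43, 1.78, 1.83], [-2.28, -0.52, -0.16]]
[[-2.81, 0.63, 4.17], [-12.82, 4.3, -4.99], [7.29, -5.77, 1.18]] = a@ [[-2.33,2.22,0.07], [-2.58,1.13,-2.48], [-3.95,0.73,-0.33]]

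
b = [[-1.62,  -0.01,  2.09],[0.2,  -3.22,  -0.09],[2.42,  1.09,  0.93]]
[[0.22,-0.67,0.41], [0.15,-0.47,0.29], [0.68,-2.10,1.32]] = b @ [[0.20,-0.62,0.39], [-0.04,0.13,-0.08], [0.26,-0.8,0.50]]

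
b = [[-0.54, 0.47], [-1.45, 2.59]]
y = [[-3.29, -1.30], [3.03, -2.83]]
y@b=[[3.66, -4.91], [2.47, -5.91]]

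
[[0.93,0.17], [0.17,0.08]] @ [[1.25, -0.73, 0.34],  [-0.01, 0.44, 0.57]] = [[1.16, -0.60, 0.41],[0.21, -0.09, 0.10]]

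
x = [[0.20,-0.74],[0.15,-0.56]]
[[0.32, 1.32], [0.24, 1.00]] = x @ [[-0.92, 1.77],  [-0.68, -1.31]]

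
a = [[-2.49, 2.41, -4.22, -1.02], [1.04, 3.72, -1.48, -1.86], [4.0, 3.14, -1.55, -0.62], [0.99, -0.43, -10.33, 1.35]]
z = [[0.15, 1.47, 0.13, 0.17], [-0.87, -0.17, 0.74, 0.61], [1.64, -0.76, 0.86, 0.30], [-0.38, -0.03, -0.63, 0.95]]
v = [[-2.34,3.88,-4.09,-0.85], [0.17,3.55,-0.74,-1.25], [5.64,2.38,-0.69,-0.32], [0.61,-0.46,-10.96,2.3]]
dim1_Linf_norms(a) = [4.22, 3.72, 4.0, 10.33]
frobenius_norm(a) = 13.78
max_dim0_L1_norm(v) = 16.48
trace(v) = 2.82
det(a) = -105.53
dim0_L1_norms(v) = [8.76, 10.27, 16.48, 4.72]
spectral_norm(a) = 11.51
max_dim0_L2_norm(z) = 1.9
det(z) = 4.07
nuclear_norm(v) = 24.16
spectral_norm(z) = 2.15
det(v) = -25.56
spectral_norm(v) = 11.95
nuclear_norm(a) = 22.39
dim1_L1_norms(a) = [10.14, 8.1, 9.31, 13.1]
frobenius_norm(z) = 3.08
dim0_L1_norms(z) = [3.04, 2.43, 2.36, 2.03]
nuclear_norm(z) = 5.91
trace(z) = 1.79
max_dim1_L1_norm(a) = 13.1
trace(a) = 1.03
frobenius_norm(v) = 14.72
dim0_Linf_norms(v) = [5.64, 3.88, 10.96, 2.3]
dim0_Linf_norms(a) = [4.0, 3.72, 10.33, 1.86]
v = a + z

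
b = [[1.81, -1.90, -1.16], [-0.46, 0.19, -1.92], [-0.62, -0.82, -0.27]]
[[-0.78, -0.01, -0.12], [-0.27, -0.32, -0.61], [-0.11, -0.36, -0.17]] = b @ [[-0.13, 0.27, 0.13],[0.17, 0.19, 0.01],[0.19, 0.12, 0.29]]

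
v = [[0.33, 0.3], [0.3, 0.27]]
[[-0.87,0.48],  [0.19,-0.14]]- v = [[-1.2, 0.18], [-0.11, -0.41]]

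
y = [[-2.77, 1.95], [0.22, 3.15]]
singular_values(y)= [4.04, 2.27]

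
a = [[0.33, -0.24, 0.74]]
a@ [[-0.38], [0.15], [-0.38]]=[[-0.44]]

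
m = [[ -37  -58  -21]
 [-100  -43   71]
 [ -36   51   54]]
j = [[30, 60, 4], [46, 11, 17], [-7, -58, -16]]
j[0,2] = 4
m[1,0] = -100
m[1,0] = -100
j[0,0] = 30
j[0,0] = 30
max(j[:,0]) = 46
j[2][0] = -7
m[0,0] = -37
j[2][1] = -58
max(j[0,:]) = 60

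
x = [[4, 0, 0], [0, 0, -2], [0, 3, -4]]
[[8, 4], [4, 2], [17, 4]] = x @[[2, 1], [3, 0], [-2, -1]]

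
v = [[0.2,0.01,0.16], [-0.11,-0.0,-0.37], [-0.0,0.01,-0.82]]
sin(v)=[[0.20, 0.01, 0.15], [-0.11, -0.00, -0.33], [-0.0, 0.01, -0.73]]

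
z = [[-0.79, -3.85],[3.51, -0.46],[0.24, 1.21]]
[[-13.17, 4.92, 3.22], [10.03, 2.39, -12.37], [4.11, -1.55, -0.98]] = z @ [[3.22, 0.50, -3.54], [2.76, -1.38, -0.11]]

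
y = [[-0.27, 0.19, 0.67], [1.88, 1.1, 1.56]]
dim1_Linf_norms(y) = [0.67, 1.88]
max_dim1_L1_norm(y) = 4.54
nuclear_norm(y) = 3.38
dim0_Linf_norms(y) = [1.88, 1.1, 1.56]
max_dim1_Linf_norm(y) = 1.88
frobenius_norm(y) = 2.78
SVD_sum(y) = [[0.20,0.12,0.18],[1.83,1.11,1.61]] + [[-0.47, 0.07, 0.49], [0.05, -0.01, -0.05]]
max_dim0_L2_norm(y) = 1.9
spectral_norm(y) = 2.69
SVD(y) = [[0.11, 0.99],[0.99, -0.11]] @ diag([2.6946531042500435, 0.6890171607119854]) @ [[0.68, 0.41, 0.6],  [-0.69, 0.1, 0.72]]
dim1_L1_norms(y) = [1.13, 4.54]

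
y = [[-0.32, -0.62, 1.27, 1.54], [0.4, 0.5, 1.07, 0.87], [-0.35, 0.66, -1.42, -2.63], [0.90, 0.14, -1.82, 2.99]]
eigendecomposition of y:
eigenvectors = [[0.17,-0.18,0.94,-0.64], [0.11,0.96,-0.27,-0.23], [-0.42,0.16,0.05,0.65], [0.88,0.14,-0.21,0.32]]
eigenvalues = [4.05, 0.72, -0.42, -2.61]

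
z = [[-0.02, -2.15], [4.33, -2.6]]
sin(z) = [[-6.75,-1.59], [3.19,-8.65]]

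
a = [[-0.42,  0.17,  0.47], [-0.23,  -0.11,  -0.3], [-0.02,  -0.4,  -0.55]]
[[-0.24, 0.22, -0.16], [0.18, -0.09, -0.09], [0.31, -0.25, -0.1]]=a@[[-0.05, -0.10, 0.38], [-0.03, 0.2, 0.47], [-0.54, 0.31, -0.17]]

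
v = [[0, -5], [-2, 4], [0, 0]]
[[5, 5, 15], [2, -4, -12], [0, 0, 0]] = v @ [[-3, 0, 0], [-1, -1, -3]]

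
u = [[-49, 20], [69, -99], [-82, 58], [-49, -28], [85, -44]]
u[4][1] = -44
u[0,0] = -49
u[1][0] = 69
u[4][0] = 85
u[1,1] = -99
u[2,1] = 58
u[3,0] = -49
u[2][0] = -82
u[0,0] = -49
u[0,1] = 20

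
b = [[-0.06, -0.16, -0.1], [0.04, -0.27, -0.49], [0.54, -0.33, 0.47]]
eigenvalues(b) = [(0.64+0j), (-0.25+0.12j), (-0.25-0.12j)]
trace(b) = 0.14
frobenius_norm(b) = 0.99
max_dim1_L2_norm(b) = 0.79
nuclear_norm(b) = 1.47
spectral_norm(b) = 0.82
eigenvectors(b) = [[-0.02+0.00j,(0.52+0.24j),(0.52-0.24j)],[-0.48+0.00j,(0.8+0j),(0.8-0j)],[(0.88+0j),0.01-0.18j,0.01+0.18j]]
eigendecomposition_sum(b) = [[(-0.01+0j), -0j, -0.01-0.00j], [(-0.21+0j), (0.14-0j), -0.28-0.00j], [0.38-0.00j, -0.25+0.00j, (0.51+0j)]] + [[(-0.03+0.26j), -0.08-0.17j, -0.05-0.09j], [0.12+0.35j, (-0.2-0.16j), -0.11-0.08j], [0.08-0.02j, -0.04+0.04j, -0.02+0.02j]] + [[-0.03-0.26j,-0.08+0.17j,(-0.05+0.09j)], [(0.12-0.35j),-0.20+0.16j,-0.11+0.08j], [0.08+0.02j,(-0.04-0.04j),-0.02-0.02j]]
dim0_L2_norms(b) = [0.54, 0.46, 0.69]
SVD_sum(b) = [[-0.04, 0.02, -0.05],[-0.17, 0.07, -0.21],[0.47, -0.19, 0.58]] + [[0.06, -0.11, -0.08], [0.19, -0.36, -0.27], [0.07, -0.14, -0.11]] + [[-0.07, -0.07, 0.04], [0.02, 0.02, -0.01], [0.00, 0.00, -0.00]]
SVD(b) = [[-0.09, -0.28, 0.96], [-0.34, -0.89, -0.29], [0.94, -0.35, -0.02]] @ diag([0.8169025334930535, 0.54359426449421, 0.11124534319075749]) @ [[0.61, -0.25, 0.75], [-0.38, 0.74, 0.55], [-0.69, -0.63, 0.35]]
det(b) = 0.05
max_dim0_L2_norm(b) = 0.69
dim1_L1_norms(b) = [0.32, 0.8, 1.34]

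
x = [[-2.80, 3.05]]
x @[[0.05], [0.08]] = [[0.10]]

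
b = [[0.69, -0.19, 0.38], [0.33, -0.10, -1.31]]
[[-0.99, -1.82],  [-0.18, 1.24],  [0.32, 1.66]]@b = [[-1.28, 0.37, 2.01], [0.29, -0.09, -1.69], [0.77, -0.23, -2.05]]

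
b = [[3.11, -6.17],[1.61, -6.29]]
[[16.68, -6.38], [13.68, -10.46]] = b @ [[2.13, 2.53], [-1.63, 2.31]]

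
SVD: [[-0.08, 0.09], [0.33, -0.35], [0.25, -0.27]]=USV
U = [[-0.19, -0.74], [0.78, -0.51], [0.6, 0.43]]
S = [0.62, 0.0]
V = [[0.68, -0.73], [-0.73, -0.68]]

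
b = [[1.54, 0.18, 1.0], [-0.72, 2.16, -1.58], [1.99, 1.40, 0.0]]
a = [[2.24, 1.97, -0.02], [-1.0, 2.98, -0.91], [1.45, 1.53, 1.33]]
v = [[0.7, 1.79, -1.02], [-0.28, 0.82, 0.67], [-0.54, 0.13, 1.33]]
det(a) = 12.13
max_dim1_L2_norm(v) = 2.18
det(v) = 0.31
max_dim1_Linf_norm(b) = 2.16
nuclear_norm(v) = 4.02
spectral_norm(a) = 4.08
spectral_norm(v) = 2.33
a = v + b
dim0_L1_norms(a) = [4.69, 6.48, 2.26]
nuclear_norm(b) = 6.11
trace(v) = 2.85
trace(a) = 6.55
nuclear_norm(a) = 7.97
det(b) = -2.47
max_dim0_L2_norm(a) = 3.89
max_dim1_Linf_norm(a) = 2.98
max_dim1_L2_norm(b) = 2.77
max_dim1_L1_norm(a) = 4.89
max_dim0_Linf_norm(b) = 2.16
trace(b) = 3.70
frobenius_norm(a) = 5.08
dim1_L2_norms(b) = [1.84, 2.77, 2.43]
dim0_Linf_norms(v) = [0.7, 1.79, 1.33]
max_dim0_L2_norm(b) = 2.62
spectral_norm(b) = 2.95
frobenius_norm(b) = 4.12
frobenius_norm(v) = 2.83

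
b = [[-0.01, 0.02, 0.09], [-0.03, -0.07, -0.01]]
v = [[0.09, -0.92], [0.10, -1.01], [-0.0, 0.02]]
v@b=[[0.03, 0.07, 0.02], [0.03, 0.07, 0.02], [-0.0, -0.00, -0.00]]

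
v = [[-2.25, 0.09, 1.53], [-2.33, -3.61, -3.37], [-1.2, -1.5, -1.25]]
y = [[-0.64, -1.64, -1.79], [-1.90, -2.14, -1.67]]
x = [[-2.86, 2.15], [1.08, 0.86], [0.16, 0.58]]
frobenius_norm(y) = 4.16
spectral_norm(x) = 3.60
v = x @ y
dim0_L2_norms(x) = [3.06, 2.39]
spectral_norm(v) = 5.92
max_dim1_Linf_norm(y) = 2.14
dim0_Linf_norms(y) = [1.9, 2.14, 1.79]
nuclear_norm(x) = 5.05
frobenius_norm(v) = 6.52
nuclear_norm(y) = 4.85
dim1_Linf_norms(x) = [2.86, 1.08, 0.58]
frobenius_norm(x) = 3.88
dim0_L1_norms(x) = [4.1, 3.59]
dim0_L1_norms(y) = [2.54, 3.78, 3.46]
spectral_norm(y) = 4.09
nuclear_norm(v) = 8.65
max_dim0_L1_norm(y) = 3.78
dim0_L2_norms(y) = [2.0, 2.7, 2.45]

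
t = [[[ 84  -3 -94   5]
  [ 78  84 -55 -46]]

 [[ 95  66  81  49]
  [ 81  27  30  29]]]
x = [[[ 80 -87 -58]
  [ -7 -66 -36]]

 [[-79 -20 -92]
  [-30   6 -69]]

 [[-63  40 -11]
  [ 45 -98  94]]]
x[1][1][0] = -30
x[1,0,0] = -79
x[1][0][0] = -79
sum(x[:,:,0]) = -54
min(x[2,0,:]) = -63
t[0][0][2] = -94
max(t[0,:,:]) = 84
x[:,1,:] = [[-7, -66, -36], [-30, 6, -69], [45, -98, 94]]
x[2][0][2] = -11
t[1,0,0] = 95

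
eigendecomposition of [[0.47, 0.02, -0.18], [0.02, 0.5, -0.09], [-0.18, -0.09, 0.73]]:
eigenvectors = [[-0.43,-0.85,-0.30], [-0.25,-0.21,0.95], [0.87,-0.48,0.12]]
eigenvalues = [0.85, 0.37, 0.48]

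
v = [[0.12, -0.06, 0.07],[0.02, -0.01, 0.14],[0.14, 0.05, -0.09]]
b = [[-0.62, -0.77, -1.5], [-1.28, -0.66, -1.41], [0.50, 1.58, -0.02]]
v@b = [[0.04, 0.06, -0.10], [0.07, 0.21, -0.02], [-0.2, -0.28, -0.28]]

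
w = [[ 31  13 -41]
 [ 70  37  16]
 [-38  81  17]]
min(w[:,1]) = 13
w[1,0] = 70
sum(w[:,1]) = 131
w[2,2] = 17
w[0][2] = -41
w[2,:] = [-38, 81, 17]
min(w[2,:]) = -38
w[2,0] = -38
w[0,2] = -41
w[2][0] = -38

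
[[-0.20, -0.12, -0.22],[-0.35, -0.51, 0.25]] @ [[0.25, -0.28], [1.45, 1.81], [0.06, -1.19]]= [[-0.24,0.1], [-0.81,-1.12]]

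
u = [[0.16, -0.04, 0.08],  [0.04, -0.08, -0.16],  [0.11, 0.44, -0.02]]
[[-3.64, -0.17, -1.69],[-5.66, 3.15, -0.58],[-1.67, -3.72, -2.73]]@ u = [[-0.78, -0.58, -0.23], [-0.84, -0.28, -0.95], [-0.72, -0.84, 0.52]]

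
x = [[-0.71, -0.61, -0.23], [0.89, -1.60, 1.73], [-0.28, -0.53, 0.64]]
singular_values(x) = [2.61, 1.05, 0.34]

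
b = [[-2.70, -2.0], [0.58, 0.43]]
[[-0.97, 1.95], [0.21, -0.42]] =b @ [[0.58, -0.27], [-0.30, -0.61]]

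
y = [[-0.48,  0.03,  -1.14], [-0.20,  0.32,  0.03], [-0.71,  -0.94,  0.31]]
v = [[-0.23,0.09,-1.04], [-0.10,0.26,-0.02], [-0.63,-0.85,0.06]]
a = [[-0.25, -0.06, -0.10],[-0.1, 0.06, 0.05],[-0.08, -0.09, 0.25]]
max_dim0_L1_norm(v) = 1.2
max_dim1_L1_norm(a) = 0.42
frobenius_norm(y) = 1.78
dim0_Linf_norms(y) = [0.71, 0.94, 1.14]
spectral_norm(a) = 0.29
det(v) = -0.26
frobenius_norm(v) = 1.53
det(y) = -0.53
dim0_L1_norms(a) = [0.43, 0.21, 0.4]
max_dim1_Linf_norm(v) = 1.04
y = v + a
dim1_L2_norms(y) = [1.24, 0.38, 1.22]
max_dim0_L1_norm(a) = 0.43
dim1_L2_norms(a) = [0.28, 0.13, 0.28]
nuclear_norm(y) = 2.81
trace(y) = 0.15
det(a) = -0.01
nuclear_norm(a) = 0.66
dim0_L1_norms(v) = [0.96, 1.2, 1.12]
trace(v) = 0.09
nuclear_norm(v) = 2.37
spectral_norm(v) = 1.07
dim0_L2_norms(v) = [0.68, 0.89, 1.04]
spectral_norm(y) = 1.25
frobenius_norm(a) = 0.41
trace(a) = 0.06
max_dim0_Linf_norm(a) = 0.25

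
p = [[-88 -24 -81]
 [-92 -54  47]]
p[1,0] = -92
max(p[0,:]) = -24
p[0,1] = -24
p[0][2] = -81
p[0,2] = -81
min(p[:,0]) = -92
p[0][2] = -81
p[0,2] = -81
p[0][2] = -81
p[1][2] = 47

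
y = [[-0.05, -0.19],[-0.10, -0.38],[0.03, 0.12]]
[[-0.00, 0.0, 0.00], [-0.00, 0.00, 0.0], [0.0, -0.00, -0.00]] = y@ [[-0.02, 0.04, 0.06],[0.01, -0.02, -0.02]]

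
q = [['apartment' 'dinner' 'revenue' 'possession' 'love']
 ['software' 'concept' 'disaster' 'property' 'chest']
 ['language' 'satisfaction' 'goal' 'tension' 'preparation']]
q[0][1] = 'dinner'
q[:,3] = ['possession', 'property', 'tension']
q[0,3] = 'possession'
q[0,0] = 'apartment'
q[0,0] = 'apartment'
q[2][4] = 'preparation'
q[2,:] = ['language', 'satisfaction', 'goal', 'tension', 'preparation']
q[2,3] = 'tension'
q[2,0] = 'language'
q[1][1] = 'concept'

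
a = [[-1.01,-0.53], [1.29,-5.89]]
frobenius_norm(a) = 6.14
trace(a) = -6.90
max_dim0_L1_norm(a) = 6.42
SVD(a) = [[0.05, 1.0], [1.00, -0.05]] @ diag([6.037409522457324, 1.0985837510821073]) @ [[0.2, -0.98], [-0.98, -0.20]]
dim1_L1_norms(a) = [1.54, 7.18]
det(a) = 6.63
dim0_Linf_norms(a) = [1.29, 5.89]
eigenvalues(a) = [-1.15, -5.75]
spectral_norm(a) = 6.04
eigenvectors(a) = [[0.96, 0.11], [0.26, 0.99]]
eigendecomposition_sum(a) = [[-1.19, 0.13],[-0.32, 0.04]] + [[0.18, -0.66],[1.61, -5.93]]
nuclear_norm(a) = 7.14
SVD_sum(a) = [[0.06, -0.31], [1.23, -5.90]] + [[-1.07,-0.22], [0.06,0.01]]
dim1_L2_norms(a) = [1.14, 6.03]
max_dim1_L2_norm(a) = 6.03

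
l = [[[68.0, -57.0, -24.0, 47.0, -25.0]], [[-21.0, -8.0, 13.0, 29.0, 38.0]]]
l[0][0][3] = 47.0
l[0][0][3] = 47.0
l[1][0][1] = -8.0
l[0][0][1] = -57.0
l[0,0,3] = 47.0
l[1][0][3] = 29.0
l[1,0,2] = 13.0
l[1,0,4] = 38.0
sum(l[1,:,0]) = -21.0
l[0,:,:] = [[68.0, -57.0, -24.0, 47.0, -25.0]]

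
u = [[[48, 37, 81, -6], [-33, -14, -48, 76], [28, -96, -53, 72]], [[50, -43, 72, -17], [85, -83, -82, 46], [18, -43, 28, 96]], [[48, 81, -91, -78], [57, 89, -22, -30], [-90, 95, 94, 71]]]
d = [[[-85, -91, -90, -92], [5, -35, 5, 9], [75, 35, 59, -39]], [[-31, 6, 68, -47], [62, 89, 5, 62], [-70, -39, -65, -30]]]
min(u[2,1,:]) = -30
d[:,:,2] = [[-90, 5, 59], [68, 5, -65]]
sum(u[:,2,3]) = 239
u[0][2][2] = -53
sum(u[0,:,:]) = 92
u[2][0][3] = -78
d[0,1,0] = 5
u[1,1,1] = -83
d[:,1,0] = [5, 62]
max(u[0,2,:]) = 72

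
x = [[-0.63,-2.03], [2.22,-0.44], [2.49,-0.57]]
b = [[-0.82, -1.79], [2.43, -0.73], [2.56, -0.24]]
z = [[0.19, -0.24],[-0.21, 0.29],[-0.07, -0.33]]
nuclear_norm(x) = 5.53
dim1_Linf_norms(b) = [1.79, 2.43, 2.56]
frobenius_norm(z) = 0.58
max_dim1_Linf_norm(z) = 0.33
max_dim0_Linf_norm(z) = 0.33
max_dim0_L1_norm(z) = 0.86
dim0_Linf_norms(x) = [2.49, 2.03]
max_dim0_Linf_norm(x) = 2.49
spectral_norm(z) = 0.53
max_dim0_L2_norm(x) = 3.39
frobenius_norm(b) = 4.11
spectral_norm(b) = 3.64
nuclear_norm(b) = 5.56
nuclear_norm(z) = 0.76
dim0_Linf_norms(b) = [2.56, 1.79]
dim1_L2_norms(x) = [2.13, 2.26, 2.55]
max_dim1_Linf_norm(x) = 2.49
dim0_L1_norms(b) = [5.81, 2.76]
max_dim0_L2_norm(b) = 3.62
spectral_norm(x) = 3.42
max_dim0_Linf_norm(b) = 2.56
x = z + b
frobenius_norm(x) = 4.02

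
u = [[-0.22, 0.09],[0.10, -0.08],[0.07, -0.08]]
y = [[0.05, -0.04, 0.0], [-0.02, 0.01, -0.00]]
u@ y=[[-0.01, 0.01, 0.0],[0.01, -0.0, 0.0],[0.01, -0.0, 0.0]]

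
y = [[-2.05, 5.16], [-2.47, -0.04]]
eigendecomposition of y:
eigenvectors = [[(0.82+0j), 0.82-0.00j], [0.16+0.55j, 0.16-0.55j]]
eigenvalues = [(-1.04+3.43j), (-1.04-3.43j)]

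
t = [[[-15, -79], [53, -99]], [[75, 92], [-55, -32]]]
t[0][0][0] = -15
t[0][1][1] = -99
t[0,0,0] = -15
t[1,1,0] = -55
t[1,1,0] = -55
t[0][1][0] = 53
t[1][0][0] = 75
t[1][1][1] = -32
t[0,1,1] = -99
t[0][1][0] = 53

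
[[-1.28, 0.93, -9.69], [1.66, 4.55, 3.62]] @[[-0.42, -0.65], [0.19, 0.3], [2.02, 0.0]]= [[-18.86, 1.11], [7.48, 0.29]]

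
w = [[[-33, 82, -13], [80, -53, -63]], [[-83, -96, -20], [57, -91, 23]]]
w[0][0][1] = 82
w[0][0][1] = 82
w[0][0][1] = 82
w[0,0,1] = 82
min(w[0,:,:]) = -63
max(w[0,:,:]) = 82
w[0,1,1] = -53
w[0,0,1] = 82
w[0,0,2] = -13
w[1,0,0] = -83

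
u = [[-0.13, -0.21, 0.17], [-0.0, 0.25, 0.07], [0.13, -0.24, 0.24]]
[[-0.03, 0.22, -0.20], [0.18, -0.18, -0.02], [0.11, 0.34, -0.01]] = u@[[0.39, 0.27, 0.88], [0.51, -0.86, 0.04], [0.77, 0.43, -0.47]]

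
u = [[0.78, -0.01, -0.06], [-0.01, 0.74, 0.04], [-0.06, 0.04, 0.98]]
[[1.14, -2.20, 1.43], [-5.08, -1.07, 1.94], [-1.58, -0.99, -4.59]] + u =[[1.92,-2.21,1.37], [-5.09,-0.33,1.98], [-1.64,-0.95,-3.61]]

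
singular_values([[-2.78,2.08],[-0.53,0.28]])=[3.52, 0.09]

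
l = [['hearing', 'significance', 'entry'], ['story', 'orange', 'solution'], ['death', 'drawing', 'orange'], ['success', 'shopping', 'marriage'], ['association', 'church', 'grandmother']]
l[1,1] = 'orange'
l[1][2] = 'solution'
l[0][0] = 'hearing'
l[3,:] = ['success', 'shopping', 'marriage']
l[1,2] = 'solution'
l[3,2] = 'marriage'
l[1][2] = 'solution'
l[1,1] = 'orange'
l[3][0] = 'success'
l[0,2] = 'entry'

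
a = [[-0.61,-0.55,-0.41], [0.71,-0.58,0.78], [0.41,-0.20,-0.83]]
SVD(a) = [[-0.45,0.12,0.88],  [0.83,0.42,0.37],  [-0.33,0.90,-0.29]] @ diag([1.3346087107538938, 0.9008253745146454, 0.7719671196433039]) @ [[0.55, -0.12, 0.83], [0.66, -0.55, -0.52], [-0.52, -0.83, 0.22]]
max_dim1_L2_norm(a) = 1.2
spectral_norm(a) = 1.33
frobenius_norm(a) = 1.79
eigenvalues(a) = [(-0.57+0.85j), (-0.57-0.85j), (-0.88+0j)]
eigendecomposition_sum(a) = [[-0.21+0.35j, -0.22-0.23j, (-0.37-0.02j)],[(0.51+0.13j), -0.19+0.35j, 0.12+0.46j],[0.06+0.24j, (-0.19+0j), -0.16+0.16j]] + [[(-0.21-0.35j), (-0.22+0.23j), -0.37+0.02j],[0.51-0.13j, -0.19-0.35j, (0.12-0.46j)],[0.06-0.24j, -0.19-0.00j, (-0.16-0.16j)]] + [[-0.18+0.00j, -0.12-0.00j, (0.33+0j)], [-0.30+0.00j, -0.19-0.00j, 0.54+0.00j], [(0.28-0j), 0.18+0.00j, -0.50-0.00j]]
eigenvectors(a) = [[(0.17-0.55j),0.17+0.55j,(-0.4+0j)], [(-0.74+0j),-0.74-0.00j,(-0.67+0j)], [(-0.17-0.31j),-0.17+0.31j,(0.63+0j)]]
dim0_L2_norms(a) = [1.02, 0.82, 1.21]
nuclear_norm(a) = 3.01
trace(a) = -2.02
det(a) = -0.93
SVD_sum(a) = [[-0.33, 0.08, -0.50], [0.61, -0.14, 0.92], [-0.24, 0.05, -0.36]] + [[0.07, -0.06, -0.06], [0.25, -0.21, -0.20], [0.53, -0.44, -0.42]] + [[-0.35, -0.56, 0.15], [-0.15, -0.23, 0.06], [0.12, 0.19, -0.05]]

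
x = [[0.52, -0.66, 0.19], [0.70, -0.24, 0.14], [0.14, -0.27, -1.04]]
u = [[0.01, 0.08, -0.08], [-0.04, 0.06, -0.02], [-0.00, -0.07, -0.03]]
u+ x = [[0.53, -0.58, 0.11], [0.66, -0.18, 0.12], [0.14, -0.34, -1.07]]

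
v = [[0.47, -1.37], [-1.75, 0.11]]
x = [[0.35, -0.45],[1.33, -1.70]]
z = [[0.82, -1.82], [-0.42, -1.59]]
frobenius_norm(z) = 2.59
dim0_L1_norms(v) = [2.22, 1.48]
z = x + v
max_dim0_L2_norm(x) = 1.76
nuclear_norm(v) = 3.14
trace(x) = -1.35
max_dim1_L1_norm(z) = 2.64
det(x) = 0.00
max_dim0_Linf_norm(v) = 1.75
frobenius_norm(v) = 2.27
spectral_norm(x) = 2.23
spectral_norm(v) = 1.92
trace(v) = 0.58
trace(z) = -0.77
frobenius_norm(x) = 2.23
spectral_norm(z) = 2.44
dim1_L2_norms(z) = [2.0, 1.64]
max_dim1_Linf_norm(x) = 1.7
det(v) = -2.35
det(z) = -2.07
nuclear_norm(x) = 2.23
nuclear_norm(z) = 3.29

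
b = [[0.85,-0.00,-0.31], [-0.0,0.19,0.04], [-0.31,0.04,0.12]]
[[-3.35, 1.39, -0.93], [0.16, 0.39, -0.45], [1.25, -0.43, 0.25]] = b @[[-4.01, 1.79, -1.25],[0.87, 1.98, -2.29],[-0.2, 0.41, -0.42]]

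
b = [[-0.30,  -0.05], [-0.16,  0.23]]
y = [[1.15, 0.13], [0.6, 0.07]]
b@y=[[-0.38, -0.04],[-0.05, -0.0]]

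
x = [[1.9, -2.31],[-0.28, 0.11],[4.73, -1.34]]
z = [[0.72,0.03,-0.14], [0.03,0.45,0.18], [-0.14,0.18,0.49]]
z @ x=[[0.70, -1.47], [0.78, -0.26], [2.00, -0.31]]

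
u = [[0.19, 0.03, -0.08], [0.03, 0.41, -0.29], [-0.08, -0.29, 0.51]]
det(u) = 0.02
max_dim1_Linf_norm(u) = 0.51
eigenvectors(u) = [[-0.14, -0.77, 0.62], [-0.63, 0.55, 0.55], [0.76, 0.31, 0.57]]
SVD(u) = [[-0.14, 0.77, 0.62], [-0.63, -0.55, 0.55], [0.76, -0.31, 0.57]] @ diag([0.7655680384580205, 0.20127532028267645, 0.14315664125930297]) @ [[-0.14,-0.63,0.76],  [0.77,-0.55,-0.31],  [0.62,0.55,0.57]]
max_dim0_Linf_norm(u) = 0.51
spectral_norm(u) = 0.77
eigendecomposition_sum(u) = [[0.01, 0.07, -0.08], [0.07, 0.31, -0.37], [-0.08, -0.37, 0.44]] + [[0.12, -0.09, -0.05], [-0.09, 0.06, 0.03], [-0.05, 0.03, 0.02]] + [[0.05, 0.05, 0.05], [0.05, 0.04, 0.04], [0.05, 0.04, 0.05]]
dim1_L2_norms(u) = [0.21, 0.5, 0.59]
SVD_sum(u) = [[0.01, 0.07, -0.08],[0.07, 0.31, -0.37],[-0.08, -0.37, 0.44]] + [[0.12, -0.09, -0.05], [-0.09, 0.06, 0.03], [-0.05, 0.03, 0.02]] + [[0.05, 0.05, 0.05], [0.05, 0.04, 0.04], [0.05, 0.04, 0.05]]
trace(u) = 1.11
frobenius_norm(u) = 0.80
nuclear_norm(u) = 1.11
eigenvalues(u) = [0.77, 0.2, 0.14]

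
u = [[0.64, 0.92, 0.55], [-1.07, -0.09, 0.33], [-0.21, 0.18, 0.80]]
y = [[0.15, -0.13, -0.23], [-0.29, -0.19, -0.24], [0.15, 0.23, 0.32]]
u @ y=[[-0.09, -0.13, -0.19], [-0.08, 0.23, 0.37], [0.04, 0.18, 0.26]]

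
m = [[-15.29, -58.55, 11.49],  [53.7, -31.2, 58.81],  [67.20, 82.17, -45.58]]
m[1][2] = 58.81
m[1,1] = -31.2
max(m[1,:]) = 58.81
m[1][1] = -31.2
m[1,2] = 58.81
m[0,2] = 11.49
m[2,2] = -45.58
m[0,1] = -58.55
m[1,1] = -31.2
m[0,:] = [-15.29, -58.55, 11.49]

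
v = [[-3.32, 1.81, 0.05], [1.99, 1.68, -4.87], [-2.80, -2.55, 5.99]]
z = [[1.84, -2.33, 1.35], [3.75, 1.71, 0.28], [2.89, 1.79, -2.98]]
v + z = [[-1.48, -0.52, 1.40],[5.74, 3.39, -4.59],[0.09, -0.76, 3.01]]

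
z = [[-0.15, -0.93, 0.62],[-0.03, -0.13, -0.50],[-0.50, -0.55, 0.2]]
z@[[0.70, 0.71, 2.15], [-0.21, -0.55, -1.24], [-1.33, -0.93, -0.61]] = [[-0.73, -0.17, 0.45], [0.67, 0.52, 0.4], [-0.5, -0.24, -0.51]]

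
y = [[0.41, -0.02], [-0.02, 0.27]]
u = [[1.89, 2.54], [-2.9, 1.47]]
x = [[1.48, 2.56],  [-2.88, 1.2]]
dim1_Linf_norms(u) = [2.54, 2.9]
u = y + x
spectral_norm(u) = 3.47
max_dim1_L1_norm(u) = 4.43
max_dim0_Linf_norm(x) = 2.88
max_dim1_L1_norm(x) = 4.08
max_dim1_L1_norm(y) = 0.43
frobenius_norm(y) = 0.49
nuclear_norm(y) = 0.68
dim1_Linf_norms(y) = [0.41, 0.27]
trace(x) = 2.68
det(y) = 0.11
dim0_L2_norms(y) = [0.41, 0.27]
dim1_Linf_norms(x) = [2.56, 2.88]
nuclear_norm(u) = 6.39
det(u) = 10.14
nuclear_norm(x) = 6.06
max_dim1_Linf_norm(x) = 2.88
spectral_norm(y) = 0.41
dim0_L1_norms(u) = [4.79, 4.01]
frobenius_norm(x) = 4.30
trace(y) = 0.68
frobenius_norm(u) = 4.54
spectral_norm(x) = 3.24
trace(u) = 3.36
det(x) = 9.15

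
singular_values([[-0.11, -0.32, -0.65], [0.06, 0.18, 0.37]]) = [0.84, 0.0]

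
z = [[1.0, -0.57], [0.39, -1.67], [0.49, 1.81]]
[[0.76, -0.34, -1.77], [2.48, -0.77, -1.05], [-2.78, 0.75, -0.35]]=z @ [[-0.10,-0.09,-1.63], [-1.51,0.44,0.25]]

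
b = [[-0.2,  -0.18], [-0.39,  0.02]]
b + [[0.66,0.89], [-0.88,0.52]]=[[0.46, 0.71], [-1.27, 0.54]]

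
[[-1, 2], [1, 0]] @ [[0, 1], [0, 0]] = [[0, -1], [0, 1]]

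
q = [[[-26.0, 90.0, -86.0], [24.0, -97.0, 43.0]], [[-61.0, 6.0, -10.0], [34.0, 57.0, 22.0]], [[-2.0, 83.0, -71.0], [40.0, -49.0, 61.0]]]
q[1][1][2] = 22.0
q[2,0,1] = 83.0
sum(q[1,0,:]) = -65.0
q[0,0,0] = -26.0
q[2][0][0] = -2.0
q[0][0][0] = -26.0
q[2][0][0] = -2.0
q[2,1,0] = 40.0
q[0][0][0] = -26.0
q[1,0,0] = -61.0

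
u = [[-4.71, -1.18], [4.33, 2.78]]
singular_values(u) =[6.98, 1.14]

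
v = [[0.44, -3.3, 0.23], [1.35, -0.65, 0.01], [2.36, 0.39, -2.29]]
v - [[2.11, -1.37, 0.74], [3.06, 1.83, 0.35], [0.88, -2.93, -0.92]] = [[-1.67, -1.93, -0.51], [-1.71, -2.48, -0.34], [1.48, 3.32, -1.37]]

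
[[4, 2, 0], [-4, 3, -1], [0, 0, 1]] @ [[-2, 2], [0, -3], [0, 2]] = [[-8, 2], [8, -19], [0, 2]]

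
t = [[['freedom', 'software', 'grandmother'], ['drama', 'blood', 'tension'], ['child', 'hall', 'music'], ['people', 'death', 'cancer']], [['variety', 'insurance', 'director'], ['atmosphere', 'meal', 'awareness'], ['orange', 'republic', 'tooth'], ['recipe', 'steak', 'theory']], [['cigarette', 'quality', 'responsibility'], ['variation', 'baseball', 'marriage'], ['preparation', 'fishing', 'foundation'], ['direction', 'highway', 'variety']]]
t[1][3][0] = 'recipe'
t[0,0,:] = ['freedom', 'software', 'grandmother']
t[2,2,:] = ['preparation', 'fishing', 'foundation']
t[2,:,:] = [['cigarette', 'quality', 'responsibility'], ['variation', 'baseball', 'marriage'], ['preparation', 'fishing', 'foundation'], ['direction', 'highway', 'variety']]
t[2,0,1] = 'quality'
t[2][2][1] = 'fishing'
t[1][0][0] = 'variety'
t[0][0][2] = 'grandmother'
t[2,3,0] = 'direction'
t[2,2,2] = 'foundation'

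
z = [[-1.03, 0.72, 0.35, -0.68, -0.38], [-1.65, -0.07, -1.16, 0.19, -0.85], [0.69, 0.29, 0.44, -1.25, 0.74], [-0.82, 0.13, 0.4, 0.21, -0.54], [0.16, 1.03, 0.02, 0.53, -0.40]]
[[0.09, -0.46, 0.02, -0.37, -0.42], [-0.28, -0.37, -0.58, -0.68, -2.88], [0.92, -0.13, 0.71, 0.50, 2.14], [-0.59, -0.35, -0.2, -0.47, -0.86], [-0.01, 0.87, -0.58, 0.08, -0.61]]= z@[[0.08, 0.62, -0.05, 0.46, 0.48], [0.42, 0.50, -0.23, 0.1, 0.02], [-0.41, -0.32, 0.22, -0.13, 0.79], [-0.37, 0.27, -0.32, -0.14, -0.4], [0.62, -0.31, 0.43, 0.05, 1.29]]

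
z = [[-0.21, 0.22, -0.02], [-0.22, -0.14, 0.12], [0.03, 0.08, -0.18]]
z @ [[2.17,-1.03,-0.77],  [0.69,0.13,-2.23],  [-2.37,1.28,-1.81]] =[[-0.26,  0.22,  -0.29], [-0.86,  0.36,  0.26], [0.55,  -0.25,  0.12]]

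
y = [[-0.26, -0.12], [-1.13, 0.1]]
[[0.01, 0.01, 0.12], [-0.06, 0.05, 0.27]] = y @ [[0.04, -0.04, -0.28], [-0.14, 0.04, -0.42]]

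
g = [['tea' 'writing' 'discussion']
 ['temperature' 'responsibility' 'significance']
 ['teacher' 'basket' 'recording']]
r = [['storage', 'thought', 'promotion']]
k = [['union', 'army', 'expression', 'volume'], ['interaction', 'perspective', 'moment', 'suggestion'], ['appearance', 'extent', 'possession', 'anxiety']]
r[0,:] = ['storage', 'thought', 'promotion']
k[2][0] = 'appearance'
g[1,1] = 'responsibility'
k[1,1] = 'perspective'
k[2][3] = 'anxiety'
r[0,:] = ['storage', 'thought', 'promotion']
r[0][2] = 'promotion'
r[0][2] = 'promotion'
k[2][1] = 'extent'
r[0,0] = 'storage'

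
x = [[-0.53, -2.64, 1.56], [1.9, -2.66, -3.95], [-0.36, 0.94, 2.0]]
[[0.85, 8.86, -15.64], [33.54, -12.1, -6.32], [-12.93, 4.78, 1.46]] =x @ [[4.33, -3.10, 0.45], [-3.56, -1.29, 4.94], [-4.01, 2.44, -1.51]]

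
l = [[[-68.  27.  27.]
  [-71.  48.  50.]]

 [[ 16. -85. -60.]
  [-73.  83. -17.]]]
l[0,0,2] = 27.0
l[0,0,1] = 27.0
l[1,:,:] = [[16.0, -85.0, -60.0], [-73.0, 83.0, -17.0]]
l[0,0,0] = -68.0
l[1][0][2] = -60.0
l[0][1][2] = 50.0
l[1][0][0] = 16.0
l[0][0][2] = 27.0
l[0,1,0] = -71.0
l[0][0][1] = 27.0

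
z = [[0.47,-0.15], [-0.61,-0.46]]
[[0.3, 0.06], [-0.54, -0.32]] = z @ [[0.71,0.24], [0.24,0.37]]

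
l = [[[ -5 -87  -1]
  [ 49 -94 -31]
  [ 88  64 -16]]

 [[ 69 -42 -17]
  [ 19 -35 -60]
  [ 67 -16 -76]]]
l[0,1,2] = -31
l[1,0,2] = -17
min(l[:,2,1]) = -16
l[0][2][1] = 64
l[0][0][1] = -87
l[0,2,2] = -16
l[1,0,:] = [69, -42, -17]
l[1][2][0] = 67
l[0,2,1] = 64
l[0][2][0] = 88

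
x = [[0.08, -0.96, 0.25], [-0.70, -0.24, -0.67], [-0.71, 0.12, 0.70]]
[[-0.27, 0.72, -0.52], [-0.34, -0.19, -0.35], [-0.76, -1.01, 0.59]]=x@[[0.75, 0.91, -0.21], [0.25, -0.78, 0.66], [-0.37, -0.39, 0.51]]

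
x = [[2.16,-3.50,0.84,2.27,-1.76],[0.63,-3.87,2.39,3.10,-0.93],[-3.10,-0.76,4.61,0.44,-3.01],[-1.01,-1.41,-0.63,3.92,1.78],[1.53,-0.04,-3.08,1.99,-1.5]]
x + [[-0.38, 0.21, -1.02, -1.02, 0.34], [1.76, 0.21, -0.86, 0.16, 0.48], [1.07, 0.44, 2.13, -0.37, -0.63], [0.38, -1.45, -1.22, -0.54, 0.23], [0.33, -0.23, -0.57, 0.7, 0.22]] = [[1.78, -3.29, -0.18, 1.25, -1.42], [2.39, -3.66, 1.53, 3.26, -0.45], [-2.03, -0.32, 6.74, 0.07, -3.64], [-0.63, -2.86, -1.85, 3.38, 2.01], [1.86, -0.27, -3.65, 2.69, -1.28]]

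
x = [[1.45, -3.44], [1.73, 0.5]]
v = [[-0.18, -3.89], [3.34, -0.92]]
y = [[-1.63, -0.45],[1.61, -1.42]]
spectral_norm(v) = 4.12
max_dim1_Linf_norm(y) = 1.63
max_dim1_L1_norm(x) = 4.89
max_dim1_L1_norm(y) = 3.03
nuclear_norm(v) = 7.31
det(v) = 13.16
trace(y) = -3.05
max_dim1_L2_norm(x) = 3.73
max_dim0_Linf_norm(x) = 3.44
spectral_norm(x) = 3.74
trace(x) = 1.95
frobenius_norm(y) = 2.73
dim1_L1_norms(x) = [4.89, 2.23]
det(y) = 3.04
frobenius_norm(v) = 5.21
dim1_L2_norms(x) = [3.73, 1.8]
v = x + y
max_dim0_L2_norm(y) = 2.29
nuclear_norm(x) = 5.53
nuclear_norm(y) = 3.68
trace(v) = -1.10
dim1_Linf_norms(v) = [3.89, 3.34]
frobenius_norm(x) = 4.14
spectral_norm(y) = 2.43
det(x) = 6.68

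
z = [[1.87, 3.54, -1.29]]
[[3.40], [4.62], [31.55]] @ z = [[6.36, 12.04, -4.39], [8.64, 16.35, -5.96], [59.0, 111.69, -40.70]]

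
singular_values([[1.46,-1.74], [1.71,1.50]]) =[2.3, 2.25]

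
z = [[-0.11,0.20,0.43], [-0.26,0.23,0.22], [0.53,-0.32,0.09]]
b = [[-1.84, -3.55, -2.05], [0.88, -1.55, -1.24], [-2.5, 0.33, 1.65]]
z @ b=[[-0.70, 0.22, 0.69], [0.13, 0.64, 0.61], [-1.48, -1.36, -0.54]]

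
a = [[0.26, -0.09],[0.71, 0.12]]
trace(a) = 0.38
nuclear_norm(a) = 0.89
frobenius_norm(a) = 0.77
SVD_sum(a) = [[0.25, 0.03], [0.71, 0.08]] + [[0.01, -0.12], [-0.00, 0.04]]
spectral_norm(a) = 0.76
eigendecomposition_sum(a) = [[0.13+0.09j, -0.04+0.04j], [0.36-0.28j, (0.06+0.15j)]] + [[(0.13-0.09j), -0.04-0.04j], [0.36+0.28j, (0.06-0.15j)]]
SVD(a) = [[-0.33, -0.95], [-0.95, 0.33]] @ diag([0.7606367681511045, 0.12502682486827651]) @ [[-0.99, -0.11], [-0.11, 0.99]]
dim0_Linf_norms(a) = [0.71, 0.12]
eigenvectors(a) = [[0.09+0.32j, 0.09-0.32j],  [(0.94+0j), 0.94-0.00j]]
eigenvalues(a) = [(0.19+0.24j), (0.19-0.24j)]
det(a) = 0.10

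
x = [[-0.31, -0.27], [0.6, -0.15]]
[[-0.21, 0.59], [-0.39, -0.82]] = x @ [[-0.35, -1.48], [1.19, -0.48]]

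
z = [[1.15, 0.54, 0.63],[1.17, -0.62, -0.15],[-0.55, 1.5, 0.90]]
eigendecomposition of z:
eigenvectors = [[-0.86, 0.11, -0.20], [-0.44, 0.62, -0.54], [-0.25, -0.78, 0.82]]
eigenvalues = [1.61, -0.22, 0.05]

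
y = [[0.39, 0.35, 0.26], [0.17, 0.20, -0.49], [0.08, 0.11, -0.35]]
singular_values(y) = [0.67, 0.59, 0.0]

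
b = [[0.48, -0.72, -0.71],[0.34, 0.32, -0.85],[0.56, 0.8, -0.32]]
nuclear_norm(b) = 2.81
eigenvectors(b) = [[(-0.88+0j), (-0.03+0.61j), -0.03-0.61j], [(0.28+0j), 0.29+0.41j, 0.29-0.41j], [-0.38+0.00j, (0.61+0j), (0.61-0j)]]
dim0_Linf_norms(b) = [0.56, 0.8, 0.85]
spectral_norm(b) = 1.38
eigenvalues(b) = [(0.4+0j), (0.04+1.09j), (0.04-1.09j)]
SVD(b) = [[-0.5, -0.78, -0.38], [-0.68, 0.09, 0.73], [-0.53, 0.62, -0.57]] @ diag([1.3775233129111866, 1.1211316774973337, 0.3080475354522468]) @ [[-0.56, -0.21, 0.8], [0.0, 0.97, 0.25], [-0.83, 0.14, -0.54]]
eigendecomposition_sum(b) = [[(0.22+0j), -0.33+0.00j, (0.17-0j)], [(-0.07-0j), (0.1-0j), -0.05+0.00j], [0.10+0.00j, (-0.14+0j), 0.07-0.00j]] + [[(0.13+0.24j), -0.19+0.46j, -0.44-0.21j], [0.21+0.09j, (0.11+0.4j), (-0.4+0.09j)], [(0.23-0.14j), (0.47+0.18j), (-0.2+0.45j)]] + [[0.13-0.24j, -0.19-0.46j, -0.44+0.21j], [(0.21-0.09j), (0.11-0.4j), -0.40-0.09j], [(0.23+0.14j), (0.47-0.18j), -0.20-0.45j]]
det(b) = 0.48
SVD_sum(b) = [[0.39, 0.14, -0.55], [0.53, 0.19, -0.75], [0.41, 0.15, -0.59]] + [[-0.0, -0.85, -0.22], [0.00, 0.09, 0.02], [0.0, 0.67, 0.17]] + [[0.1, -0.02, 0.06], [-0.19, 0.03, -0.12], [0.15, -0.03, 0.1]]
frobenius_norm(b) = 1.80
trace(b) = 0.48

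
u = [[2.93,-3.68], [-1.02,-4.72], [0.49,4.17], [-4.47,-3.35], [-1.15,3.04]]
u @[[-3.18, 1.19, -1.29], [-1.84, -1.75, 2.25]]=[[-2.55,9.93,-12.06], [11.93,7.05,-9.3], [-9.23,-6.71,8.75], [20.38,0.54,-1.77], [-1.94,-6.69,8.32]]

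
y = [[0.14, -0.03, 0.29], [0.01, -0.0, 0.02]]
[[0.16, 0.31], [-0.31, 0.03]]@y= [[0.03, -0.0, 0.05], [-0.04, 0.01, -0.09]]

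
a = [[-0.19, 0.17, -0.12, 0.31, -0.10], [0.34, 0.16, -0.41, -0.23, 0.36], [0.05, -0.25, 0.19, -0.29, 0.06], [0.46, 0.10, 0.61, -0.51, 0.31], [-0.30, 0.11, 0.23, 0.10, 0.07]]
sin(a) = [[-0.16, 0.17, -0.10, 0.28, -0.09], [0.30, 0.15, -0.43, -0.19, 0.33], [0.03, -0.24, 0.17, -0.27, 0.06], [0.43, 0.1, 0.59, -0.48, 0.3], [-0.27, 0.11, 0.24, 0.08, 0.09]]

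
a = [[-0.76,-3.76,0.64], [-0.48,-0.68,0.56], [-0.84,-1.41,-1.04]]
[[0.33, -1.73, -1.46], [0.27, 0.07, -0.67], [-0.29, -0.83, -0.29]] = a @ [[-0.12, -0.60, 0.6], [0.00, 0.65, 0.19], [0.38, 0.40, -0.46]]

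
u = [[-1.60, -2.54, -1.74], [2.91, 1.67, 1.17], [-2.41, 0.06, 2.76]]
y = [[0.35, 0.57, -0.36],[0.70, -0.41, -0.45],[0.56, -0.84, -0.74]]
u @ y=[[-3.31, 1.59, 3.01], [2.84, -0.01, -2.66], [0.74, -3.72, -1.20]]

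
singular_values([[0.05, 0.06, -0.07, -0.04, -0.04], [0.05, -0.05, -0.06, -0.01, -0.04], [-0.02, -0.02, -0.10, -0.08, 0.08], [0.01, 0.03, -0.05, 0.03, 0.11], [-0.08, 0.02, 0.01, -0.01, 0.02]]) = [0.18, 0.15, 0.09, 0.09, 0.03]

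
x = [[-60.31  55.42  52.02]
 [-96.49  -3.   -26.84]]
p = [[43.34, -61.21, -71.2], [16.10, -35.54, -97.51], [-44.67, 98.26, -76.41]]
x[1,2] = -26.84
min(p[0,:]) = -71.2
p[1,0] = 16.1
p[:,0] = [43.34, 16.1, -44.67]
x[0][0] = -60.31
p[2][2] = -76.41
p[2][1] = 98.26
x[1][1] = -3.0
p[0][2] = -71.2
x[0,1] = 55.42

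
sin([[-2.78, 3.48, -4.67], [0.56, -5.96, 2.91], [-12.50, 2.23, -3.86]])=[[-0.4, 0.05, 0.12], [0.47, 0.38, -0.0], [0.67, 0.55, -0.4]]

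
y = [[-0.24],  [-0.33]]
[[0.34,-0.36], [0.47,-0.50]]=y@[[-1.41,1.52]]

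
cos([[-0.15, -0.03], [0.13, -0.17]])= [[0.99,  -0.0], [0.02,  0.99]]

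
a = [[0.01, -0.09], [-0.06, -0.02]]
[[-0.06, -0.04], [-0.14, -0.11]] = a @ [[2.12, 1.53], [0.85, 0.67]]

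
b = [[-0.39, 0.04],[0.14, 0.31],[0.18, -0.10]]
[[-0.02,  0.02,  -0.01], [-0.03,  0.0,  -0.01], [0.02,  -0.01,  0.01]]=b @[[0.04, -0.04, 0.02], [-0.1, 0.03, -0.04]]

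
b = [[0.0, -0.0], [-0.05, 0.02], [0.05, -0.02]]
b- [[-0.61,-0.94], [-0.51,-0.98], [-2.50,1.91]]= [[0.61, 0.94], [0.46, 1.0], [2.55, -1.93]]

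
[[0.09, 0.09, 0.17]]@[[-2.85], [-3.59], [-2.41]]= [[-0.99]]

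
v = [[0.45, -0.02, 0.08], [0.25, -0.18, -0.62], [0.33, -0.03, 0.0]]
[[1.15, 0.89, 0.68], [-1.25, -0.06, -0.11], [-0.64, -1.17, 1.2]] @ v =[[0.96, -0.2, -0.46], [-0.61, 0.04, -0.06], [-0.18, 0.19, 0.67]]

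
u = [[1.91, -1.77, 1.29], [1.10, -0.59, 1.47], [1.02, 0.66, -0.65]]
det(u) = -3.33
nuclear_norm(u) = 5.50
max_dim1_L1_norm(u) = 4.97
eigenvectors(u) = [[-0.44-0.36j, -0.44+0.36j, (-0.49+0j)],[(-0.66+0j), (-0.66-0j), (-0.47+0j)],[(-0.48-0.03j), (-0.48+0.03j), 0.74+0.00j]]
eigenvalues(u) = [(1.21+0.66j), (1.21-0.66j), (-1.75+0j)]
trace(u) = 0.67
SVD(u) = [[-0.84, 0.07, -0.53], [-0.54, -0.08, 0.84], [0.02, 0.99, 0.11]] @ diag([3.4136340050613656, 1.3831580714037153, 0.7046819346339576]) @ [[-0.64, 0.53, -0.55], [0.77, 0.42, -0.49], [0.03, 0.74, 0.68]]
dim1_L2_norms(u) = [2.91, 1.93, 1.38]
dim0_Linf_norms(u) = [1.91, 1.77, 1.47]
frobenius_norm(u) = 3.75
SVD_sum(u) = [[1.84, -1.54, 1.59], [1.17, -0.98, 1.01], [-0.04, 0.03, -0.03]] + [[0.08,  0.04,  -0.05],[-0.09,  -0.05,  0.06],[1.06,  0.57,  -0.67]] + [[-0.01, -0.28, -0.25], [0.02, 0.44, 0.40], [0.00, 0.06, 0.05]]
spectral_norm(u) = 3.41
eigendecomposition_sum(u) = [[0.98-0.40j, (-0.62+0.69j), 0.26+0.17j], [0.58-1.10j, (-0.04+1.08j), 0.36-0.03j], [0.47-0.78j, -0.07+0.79j, (0.26-0.01j)]] + [[0.98+0.40j, -0.62-0.69j, 0.26-0.17j],[0.58+1.10j, -0.04-1.08j, 0.36+0.03j],[0.47+0.78j, -0.07-0.79j, (0.26+0.01j)]] + [[(-0.06-0j), (-0.53+0j), (0.78-0j)], [-0.06-0.00j, (-0.51+0j), 0.75-0.00j], [(0.09+0j), (0.8-0j), (-1.18+0j)]]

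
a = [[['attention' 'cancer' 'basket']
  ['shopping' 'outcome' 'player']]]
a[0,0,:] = ['attention', 'cancer', 'basket']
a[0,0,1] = 'cancer'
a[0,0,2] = 'basket'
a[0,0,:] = ['attention', 'cancer', 'basket']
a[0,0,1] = 'cancer'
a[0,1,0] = 'shopping'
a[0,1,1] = 'outcome'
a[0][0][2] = 'basket'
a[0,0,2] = 'basket'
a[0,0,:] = ['attention', 'cancer', 'basket']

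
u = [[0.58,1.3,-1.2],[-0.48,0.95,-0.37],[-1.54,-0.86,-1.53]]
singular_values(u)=[2.35, 2.04, 0.73]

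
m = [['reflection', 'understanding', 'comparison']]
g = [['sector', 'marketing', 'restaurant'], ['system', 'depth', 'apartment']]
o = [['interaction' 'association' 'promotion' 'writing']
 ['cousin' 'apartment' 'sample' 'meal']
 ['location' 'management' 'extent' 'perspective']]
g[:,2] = ['restaurant', 'apartment']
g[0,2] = 'restaurant'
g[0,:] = ['sector', 'marketing', 'restaurant']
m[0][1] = 'understanding'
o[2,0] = 'location'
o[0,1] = 'association'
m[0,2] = 'comparison'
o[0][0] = 'interaction'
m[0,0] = 'reflection'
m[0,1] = 'understanding'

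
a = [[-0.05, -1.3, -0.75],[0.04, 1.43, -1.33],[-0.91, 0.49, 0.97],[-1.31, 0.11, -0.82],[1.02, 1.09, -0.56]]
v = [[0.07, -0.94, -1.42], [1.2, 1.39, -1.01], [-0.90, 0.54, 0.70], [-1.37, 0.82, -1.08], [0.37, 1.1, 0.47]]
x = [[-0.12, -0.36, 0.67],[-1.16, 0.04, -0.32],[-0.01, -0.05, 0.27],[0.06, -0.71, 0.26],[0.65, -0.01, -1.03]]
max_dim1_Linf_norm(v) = 1.42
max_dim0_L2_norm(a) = 2.27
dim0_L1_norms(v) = [3.91, 4.79, 4.68]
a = v + x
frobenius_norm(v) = 3.76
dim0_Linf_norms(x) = [1.16, 0.71, 1.03]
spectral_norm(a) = 2.49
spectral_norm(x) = 1.48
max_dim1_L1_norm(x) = 1.69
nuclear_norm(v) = 6.51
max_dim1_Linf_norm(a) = 1.43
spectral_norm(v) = 2.29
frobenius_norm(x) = 2.04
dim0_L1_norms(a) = [3.33, 4.42, 4.43]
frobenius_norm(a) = 3.61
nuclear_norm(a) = 6.19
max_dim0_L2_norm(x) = 1.34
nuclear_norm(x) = 3.39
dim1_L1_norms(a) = [2.1, 2.8, 2.37, 2.24, 2.67]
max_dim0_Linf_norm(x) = 1.16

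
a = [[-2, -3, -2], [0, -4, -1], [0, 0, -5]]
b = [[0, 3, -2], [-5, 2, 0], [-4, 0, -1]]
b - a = [[2, 6, 0], [-5, 6, 1], [-4, 0, 4]]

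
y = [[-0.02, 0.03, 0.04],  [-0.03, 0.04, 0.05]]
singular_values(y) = [0.09, 0.0]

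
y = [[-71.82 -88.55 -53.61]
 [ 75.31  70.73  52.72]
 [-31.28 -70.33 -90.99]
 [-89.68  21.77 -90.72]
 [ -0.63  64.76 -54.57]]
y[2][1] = -70.33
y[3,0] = -89.68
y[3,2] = -90.72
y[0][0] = -71.82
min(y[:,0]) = -89.68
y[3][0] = -89.68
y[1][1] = 70.73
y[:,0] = [-71.82, 75.31, -31.28, -89.68, -0.63]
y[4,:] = [-0.63, 64.76, -54.57]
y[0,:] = [-71.82, -88.55, -53.61]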